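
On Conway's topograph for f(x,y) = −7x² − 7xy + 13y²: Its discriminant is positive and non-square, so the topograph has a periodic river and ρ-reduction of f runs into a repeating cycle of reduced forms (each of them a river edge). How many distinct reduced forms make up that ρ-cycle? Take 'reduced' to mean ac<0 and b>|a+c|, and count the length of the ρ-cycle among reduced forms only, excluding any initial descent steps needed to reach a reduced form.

D = 413, ⌊√D⌋ = 20
descent: ρ → (13,7,-7)  [lands on river]
river: ρ → (-7,7,13)
river: ρ → (13,19,-1)
river: ρ → (-1,19,13)
ρ-cycle length = 4 (tail of 1 descent step not counted)

4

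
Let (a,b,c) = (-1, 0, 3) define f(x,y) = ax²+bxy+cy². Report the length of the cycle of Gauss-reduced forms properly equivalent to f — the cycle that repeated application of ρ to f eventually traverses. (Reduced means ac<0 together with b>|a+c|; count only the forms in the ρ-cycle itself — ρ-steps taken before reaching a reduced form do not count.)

D = 12, ⌊√D⌋ = 3
descent: ρ → (3,0,-1)
descent: ρ → (-1,2,2)  [lands on river]
river: ρ → (2,2,-1)
ρ-cycle length = 2 (tail of 2 descent steps not counted)

2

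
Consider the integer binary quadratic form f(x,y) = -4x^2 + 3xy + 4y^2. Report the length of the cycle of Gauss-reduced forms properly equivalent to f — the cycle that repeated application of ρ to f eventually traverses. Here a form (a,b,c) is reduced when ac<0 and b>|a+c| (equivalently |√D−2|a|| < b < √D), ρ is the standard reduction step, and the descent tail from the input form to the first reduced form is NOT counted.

D = 73, ⌊√D⌋ = 8
river: ρ → (4,5,-3)
river: ρ → (-3,7,2)
river: ρ → (2,5,-6)
river: ρ → (-6,7,1)
river: ρ → (1,7,-6)
river: ρ → (-6,5,2)
river: ρ → (2,7,-3)
river: ρ → (-3,5,4)
river: ρ → (4,3,-4)
river: ρ → (-4,5,3)
river: ρ → (3,7,-2)
river: ρ → (-2,5,6)
river: ρ → (6,7,-1)
river: ρ → (-1,7,6)
river: ρ → (6,5,-2)
river: ρ → (-2,7,3)
river: ρ → (3,5,-4)
river: ρ → (-4,3,4)
ρ-cycle length = 18 (tail of 0 descent steps not counted)

18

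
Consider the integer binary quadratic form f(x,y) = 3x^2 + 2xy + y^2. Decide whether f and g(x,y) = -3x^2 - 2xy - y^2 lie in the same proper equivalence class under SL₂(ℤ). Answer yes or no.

D₁ = -8, D₂ = -8
f: flip: (3,2,1)→(1,-2,3)
f: translate: b→0 (≡-2 mod 2), so (1,-2,3)→(1,0,2)
f: reduced (well bottom): (1,0,2) with a≤c, −a<b≤a
g is negative-definite; reduce −g:
−g: flip: (3,2,1)→(1,-2,3)
−g: translate: b→0 (≡-2 mod 2), so (1,-2,3)→(1,0,2)
−g: reduced (well bottom): (1,0,2) with a≤c, −a<b≤a
flip sign back: reduced form of g is (-1,0,-2)
reduced forms (1, 0, 2) vs (-1, 0, -2) ⇒ inequivalent

no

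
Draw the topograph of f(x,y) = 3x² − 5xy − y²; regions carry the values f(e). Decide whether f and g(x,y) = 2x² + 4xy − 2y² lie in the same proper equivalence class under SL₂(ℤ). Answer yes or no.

D₁ = 37, D₂ = 32
discriminants differ ⇒ not SL₂(ℤ)-equivalent

no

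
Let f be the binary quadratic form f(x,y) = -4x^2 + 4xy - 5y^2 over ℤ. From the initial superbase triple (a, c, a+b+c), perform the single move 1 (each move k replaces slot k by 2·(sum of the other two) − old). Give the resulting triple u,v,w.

start (-4,-5,-5) = (f(1,0),f(0,1),f(1,1))
replace slot 1: 2·((-5)+(-5)) − (-4) = -16 → (-16,-5,-5)

-16,-5,-5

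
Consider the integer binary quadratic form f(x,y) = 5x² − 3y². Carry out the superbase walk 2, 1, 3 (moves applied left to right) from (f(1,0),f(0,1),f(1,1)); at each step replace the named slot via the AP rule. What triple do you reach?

start (5,-3,2) = (f(1,0),f(0,1),f(1,1))
replace slot 2: 2·(5+2) − (-3) = 17 → (5,17,2)
replace slot 1: 2·(17+2) − 5 = 33 → (33,17,2)
replace slot 3: 2·(33+17) − 2 = 98 → (33,17,98)

33,17,98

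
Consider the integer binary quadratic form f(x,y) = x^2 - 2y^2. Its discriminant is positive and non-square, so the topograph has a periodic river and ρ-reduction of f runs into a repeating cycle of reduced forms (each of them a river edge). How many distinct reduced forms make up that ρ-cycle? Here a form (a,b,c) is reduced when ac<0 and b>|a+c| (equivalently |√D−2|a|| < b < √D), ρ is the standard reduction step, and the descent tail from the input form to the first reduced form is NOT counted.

D = 8, ⌊√D⌋ = 2
descent: ρ → (-2,0,1)
descent: ρ → (1,2,-1)  [lands on river]
river: ρ → (-1,2,1)
ρ-cycle length = 2 (tail of 2 descent steps not counted)

2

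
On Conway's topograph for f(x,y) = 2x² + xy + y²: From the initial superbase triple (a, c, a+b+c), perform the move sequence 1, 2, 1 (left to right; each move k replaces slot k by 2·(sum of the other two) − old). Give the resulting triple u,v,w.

start (2,1,4) = (f(1,0),f(0,1),f(1,1))
replace slot 1: 2·(1+4) − 2 = 8 → (8,1,4)
replace slot 2: 2·(8+4) − 1 = 23 → (8,23,4)
replace slot 1: 2·(23+4) − 8 = 46 → (46,23,4)

46,23,4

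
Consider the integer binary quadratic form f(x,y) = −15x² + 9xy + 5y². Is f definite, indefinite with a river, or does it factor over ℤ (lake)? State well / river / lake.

D = b²−4ac = 9² − 4·(-15)·5 = 381
D > 0 non-square ⇒ indefinite ⇒ periodic river

river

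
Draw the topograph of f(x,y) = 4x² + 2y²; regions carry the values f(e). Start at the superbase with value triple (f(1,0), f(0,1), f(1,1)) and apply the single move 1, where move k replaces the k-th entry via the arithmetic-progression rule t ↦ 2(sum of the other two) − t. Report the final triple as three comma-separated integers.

start (4,2,6) = (f(1,0),f(0,1),f(1,1))
replace slot 1: 2·(2+6) − 4 = 12 → (12,2,6)

12,2,6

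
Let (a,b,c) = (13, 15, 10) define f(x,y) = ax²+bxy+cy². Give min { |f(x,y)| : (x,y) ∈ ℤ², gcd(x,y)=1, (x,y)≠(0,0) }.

translate: b→-11 (≡15 mod 26), so (13,15,10)→(13,-11,8)
flip: (13,-11,8)→(8,11,13)
translate: b→-5 (≡11 mod 16), so (8,11,13)→(8,-5,10)
reduced (well bottom): (8,-5,10) with a≤c, −a<b≤a
well minimum = a = 8

8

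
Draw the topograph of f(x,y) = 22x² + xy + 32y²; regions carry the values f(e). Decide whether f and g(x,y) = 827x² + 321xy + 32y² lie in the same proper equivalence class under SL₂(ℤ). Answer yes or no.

D₁ = -2815, D₂ = -2815
f: reduced (well bottom): (22,1,32) with a≤c, −a<b≤a
g: flip: (827,321,32)→(32,-321,827)
g: translate: b→-1 (≡-321 mod 64), so (32,-321,827)→(32,-1,22)
g: flip: (32,-1,22)→(22,1,32)
g: reduced (well bottom): (22,1,32) with a≤c, −a<b≤a
reduced forms (22, 1, 32) vs (22, 1, 32) ⇒ equivalent

yes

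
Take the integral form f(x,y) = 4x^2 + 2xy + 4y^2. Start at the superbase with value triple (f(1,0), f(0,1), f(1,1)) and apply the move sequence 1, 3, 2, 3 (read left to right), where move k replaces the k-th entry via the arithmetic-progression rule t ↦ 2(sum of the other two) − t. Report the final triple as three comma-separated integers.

start (4,4,10) = (f(1,0),f(0,1),f(1,1))
replace slot 1: 2·(4+10) − 4 = 24 → (24,4,10)
replace slot 3: 2·(24+4) − 10 = 46 → (24,4,46)
replace slot 2: 2·(24+46) − 4 = 136 → (24,136,46)
replace slot 3: 2·(24+136) − 46 = 274 → (24,136,274)

24,136,274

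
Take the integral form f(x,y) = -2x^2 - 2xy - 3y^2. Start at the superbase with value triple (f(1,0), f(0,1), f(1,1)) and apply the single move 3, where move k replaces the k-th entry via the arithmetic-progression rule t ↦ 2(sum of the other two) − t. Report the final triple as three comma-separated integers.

start (-2,-3,-7) = (f(1,0),f(0,1),f(1,1))
replace slot 3: 2·((-2)+(-3)) − (-7) = -3 → (-2,-3,-3)

-2,-3,-3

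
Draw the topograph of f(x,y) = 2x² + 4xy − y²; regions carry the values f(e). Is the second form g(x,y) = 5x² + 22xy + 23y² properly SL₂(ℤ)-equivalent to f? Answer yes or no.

D₁ = 24, D₂ = 24
river cycle of f (length 2): (-1, 4, 2), (2, 4, -1)
river cycle of g (length 2): (-1, 4, 2), (2, 4, -1)
cycles coincide ⇒ equivalent

yes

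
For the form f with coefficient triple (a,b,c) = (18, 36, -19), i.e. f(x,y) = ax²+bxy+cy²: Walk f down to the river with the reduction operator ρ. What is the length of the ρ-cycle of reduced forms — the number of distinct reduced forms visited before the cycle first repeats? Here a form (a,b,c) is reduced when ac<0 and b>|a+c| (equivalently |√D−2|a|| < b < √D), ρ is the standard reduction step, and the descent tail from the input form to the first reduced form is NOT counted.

D = 2664, ⌊√D⌋ = 51
river: ρ → (-19,40,14)
river: ρ → (14,44,-13)
river: ρ → (-13,34,29)
river: ρ → (29,24,-18)
river: ρ → (-18,48,5)
river: ρ → (5,42,-45)
river: ρ → (-45,48,2)
river: ρ → (2,48,-45)
river: ρ → (-45,42,5)
river: ρ → (5,48,-18)
river: ρ → (-18,24,29)
river: ρ → (29,34,-13)
river: ρ → (-13,44,14)
river: ρ → (14,40,-19)
river: ρ → (-19,36,18)
river: ρ → (18,36,-19)
ρ-cycle length = 16 (tail of 0 descent steps not counted)

16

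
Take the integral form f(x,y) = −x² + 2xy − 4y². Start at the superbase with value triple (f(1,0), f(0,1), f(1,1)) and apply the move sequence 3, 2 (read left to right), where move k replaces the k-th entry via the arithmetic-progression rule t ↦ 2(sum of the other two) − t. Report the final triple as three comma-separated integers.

start (-1,-4,-3) = (f(1,0),f(0,1),f(1,1))
replace slot 3: 2·((-1)+(-4)) − (-3) = -7 → (-1,-4,-7)
replace slot 2: 2·((-1)+(-7)) − (-4) = -12 → (-1,-12,-7)

-1,-12,-7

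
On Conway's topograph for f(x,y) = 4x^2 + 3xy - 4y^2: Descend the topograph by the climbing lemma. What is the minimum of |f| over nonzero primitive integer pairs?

river: ρ → (-4,5,3)
river: ρ → (3,7,-2)
river: ρ → (-2,5,6)
river: ρ → (6,7,-1)
river: ρ → (-1,7,6)
river: ρ → (6,5,-2)
river: ρ → (-2,7,3)
river: ρ → (3,5,-4)
river: ρ → (-4,3,4)
river: ρ → (4,5,-3)
river: ρ → (-3,7,2)
river: ρ → (2,5,-6)
river: ρ → (-6,7,1)
river: ρ → (1,7,-6)
river: ρ → (-6,5,2)
river: ρ → (2,7,-3)
river: ρ → (-3,5,4)
river: ρ → (4,3,-4)
closes: descent 0, river 18
min |a| on river = 1

1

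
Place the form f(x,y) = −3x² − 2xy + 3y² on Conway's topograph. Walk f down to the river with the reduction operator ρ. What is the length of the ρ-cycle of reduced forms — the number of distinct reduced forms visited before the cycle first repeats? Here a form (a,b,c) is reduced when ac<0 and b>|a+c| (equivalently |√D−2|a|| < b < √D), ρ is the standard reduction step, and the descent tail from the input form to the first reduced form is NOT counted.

D = 40, ⌊√D⌋ = 6
descent: ρ → (3,2,-3)  [lands on river]
river: ρ → (-3,4,2)
river: ρ → (2,4,-3)
river: ρ → (-3,2,3)
river: ρ → (3,4,-2)
river: ρ → (-2,4,3)
ρ-cycle length = 6 (tail of 1 descent step not counted)

6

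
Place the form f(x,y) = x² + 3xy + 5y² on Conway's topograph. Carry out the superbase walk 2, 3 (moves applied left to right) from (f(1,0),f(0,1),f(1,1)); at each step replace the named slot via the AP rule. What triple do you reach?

start (1,5,9) = (f(1,0),f(0,1),f(1,1))
replace slot 2: 2·(1+9) − 5 = 15 → (1,15,9)
replace slot 3: 2·(1+15) − 9 = 23 → (1,15,23)

1,15,23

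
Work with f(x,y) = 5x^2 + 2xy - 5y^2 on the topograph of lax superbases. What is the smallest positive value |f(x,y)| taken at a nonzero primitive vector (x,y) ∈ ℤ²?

river: ρ → (-5,8,2)
river: ρ → (2,8,-5)
river: ρ → (-5,2,5)
river: ρ → (5,8,-2)
river: ρ → (-2,8,5)
river: ρ → (5,2,-5)
closes: descent 0, river 6
min |a| on river = 2

2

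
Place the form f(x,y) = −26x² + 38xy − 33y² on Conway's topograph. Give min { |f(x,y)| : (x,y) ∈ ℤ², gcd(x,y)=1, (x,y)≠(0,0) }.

translate: b→14 (≡-38 mod 52), so (26,-38,33)→(26,14,21)
flip: (26,14,21)→(21,-14,26)
reduced (well bottom): (21,-14,26) with a≤c, −a<b≤a
well minimum |f| = |-21| = 21 (negative-definite)

21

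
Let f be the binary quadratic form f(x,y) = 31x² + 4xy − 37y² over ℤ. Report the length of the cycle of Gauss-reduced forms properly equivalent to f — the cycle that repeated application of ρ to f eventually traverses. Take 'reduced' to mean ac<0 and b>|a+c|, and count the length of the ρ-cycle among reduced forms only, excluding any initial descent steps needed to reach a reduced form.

D = 4604, ⌊√D⌋ = 67
descent: ρ → (-37,-4,31)
descent: ρ → (31,66,-2)  [lands on river]
river: ρ → (-2,66,31)
river: ρ → (31,58,-10)
river: ρ → (-10,62,19)
river: ρ → (19,52,-25)
river: ρ → (-25,48,23)
river: ρ → (23,44,-29)
river: ρ → (-29,14,38)
river: ρ → (38,62,-5)
river: ρ → (-5,58,62)
river: ρ → (62,66,-1)
river: ρ → (-1,66,62)
river: ρ → (62,58,-5)
river: ρ → (-5,62,38)
river: ρ → (38,14,-29)
river: ρ → (-29,44,23)
river: ρ → (23,48,-25)
river: ρ → (-25,52,19)
river: ρ → (19,62,-10)
river: ρ → (-10,58,31)
ρ-cycle length = 20 (tail of 2 descent steps not counted)

20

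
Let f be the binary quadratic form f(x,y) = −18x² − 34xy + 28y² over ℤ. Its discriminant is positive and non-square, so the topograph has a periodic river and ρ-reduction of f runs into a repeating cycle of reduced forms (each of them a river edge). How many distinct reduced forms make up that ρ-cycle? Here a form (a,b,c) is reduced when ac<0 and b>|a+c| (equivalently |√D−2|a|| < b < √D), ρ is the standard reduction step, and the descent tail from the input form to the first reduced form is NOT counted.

D = 3172, ⌊√D⌋ = 56
descent: ρ → (28,34,-18)  [lands on river]
river: ρ → (-18,38,24)
river: ρ → (24,10,-32)
river: ρ → (-32,54,2)
river: ρ → (2,54,-32)
river: ρ → (-32,10,24)
river: ρ → (24,38,-18)
river: ρ → (-18,34,28)
river: ρ → (28,22,-24)
river: ρ → (-24,26,26)
river: ρ → (26,26,-24)
river: ρ → (-24,22,28)
ρ-cycle length = 12 (tail of 1 descent step not counted)

12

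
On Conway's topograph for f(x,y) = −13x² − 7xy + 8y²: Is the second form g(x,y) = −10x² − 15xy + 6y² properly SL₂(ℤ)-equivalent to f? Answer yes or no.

D₁ = 465, D₂ = 465
river cycle of f (length 10): (8, 7, -13), (-13, 19, 2), (2, 21, -3), (-3, 21, 2), (2, 19, -13), (-13, 7, 8), (8, 9, -12), (-12, 15, 5), (5, 15, -12), (-12, 9, 8)
river cycle of g (length 10): (6, 15, -10), (-10, 5, 11), (11, 17, -4), (-4, 15, 15), (15, 15, -4), (-4, 17, 11), (11, 5, -10), (-10, 15, 6), (6, 21, -1), (-1, 21, 6)
cycles differ ⇒ inequivalent

no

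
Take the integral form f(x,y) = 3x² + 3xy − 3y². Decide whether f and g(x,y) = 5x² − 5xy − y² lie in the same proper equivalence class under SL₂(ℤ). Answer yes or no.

D₁ = 45, D₂ = 45
river cycle of f (length 2): (-3, 3, 3), (3, 3, -3)
river cycle of g (length 2): (-1, 5, 5), (5, 5, -1)
cycles differ ⇒ inequivalent

no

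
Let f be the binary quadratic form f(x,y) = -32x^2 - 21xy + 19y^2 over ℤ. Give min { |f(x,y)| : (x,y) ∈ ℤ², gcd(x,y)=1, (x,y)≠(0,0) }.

descent: ρ → (19,21,-32)  [lands on river]
river: ρ → (-32,43,8)
river: ρ → (8,53,-2)
river: ρ → (-2,51,34)
river: ρ → (34,17,-19)
river: ρ → (-19,21,32)
river: ρ → (32,43,-8)
river: ρ → (-8,53,2)
river: ρ → (2,51,-34)
river: ρ → (-34,17,19)
closes: descent 1, river 10
min |a| on river = 2

2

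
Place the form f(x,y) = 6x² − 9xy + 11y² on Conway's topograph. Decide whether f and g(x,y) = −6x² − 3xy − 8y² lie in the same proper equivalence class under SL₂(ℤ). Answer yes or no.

D₁ = -183, D₂ = -183
f: translate: b→3 (≡-9 mod 12), so (6,-9,11)→(6,3,8)
f: reduced (well bottom): (6,3,8) with a≤c, −a<b≤a
g is negative-definite; reduce −g:
−g: reduced (well bottom): (6,3,8) with a≤c, −a<b≤a
flip sign back: reduced form of g is (-6,-3,-8)
reduced forms (6, 3, 8) vs (-6, -3, -8) ⇒ inequivalent

no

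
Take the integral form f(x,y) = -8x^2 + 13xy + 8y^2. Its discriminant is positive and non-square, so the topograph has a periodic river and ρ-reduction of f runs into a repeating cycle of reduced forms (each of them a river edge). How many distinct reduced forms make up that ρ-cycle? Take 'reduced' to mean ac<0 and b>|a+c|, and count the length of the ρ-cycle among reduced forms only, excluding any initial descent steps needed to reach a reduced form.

D = 425, ⌊√D⌋ = 20
river: ρ → (8,19,-2)
river: ρ → (-2,17,17)
river: ρ → (17,17,-2)
river: ρ → (-2,19,8)
river: ρ → (8,13,-8)
river: ρ → (-8,19,2)
river: ρ → (2,17,-17)
river: ρ → (-17,17,2)
river: ρ → (2,19,-8)
river: ρ → (-8,13,8)
ρ-cycle length = 10 (tail of 0 descent steps not counted)

10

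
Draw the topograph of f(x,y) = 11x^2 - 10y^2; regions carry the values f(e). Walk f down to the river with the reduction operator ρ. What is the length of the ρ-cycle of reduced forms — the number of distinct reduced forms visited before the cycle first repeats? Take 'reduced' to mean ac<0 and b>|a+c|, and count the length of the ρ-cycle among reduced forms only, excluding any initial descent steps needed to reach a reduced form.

D = 440, ⌊√D⌋ = 20
descent: ρ → (-10,20,1)  [lands on river]
river: ρ → (1,20,-10)
ρ-cycle length = 2 (tail of 1 descent step not counted)

2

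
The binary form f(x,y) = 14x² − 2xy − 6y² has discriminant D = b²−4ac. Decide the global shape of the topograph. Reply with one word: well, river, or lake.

D = b²−4ac = (-2)² − 4·14·(-6) = 340
D > 0 non-square ⇒ indefinite ⇒ periodic river

river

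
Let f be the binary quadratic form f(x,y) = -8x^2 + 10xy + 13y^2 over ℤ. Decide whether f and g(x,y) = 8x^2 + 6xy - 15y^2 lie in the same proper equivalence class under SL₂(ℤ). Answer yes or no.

D₁ = 516, D₂ = 516
river cycle of f (length 10): (13, 16, -5), (-5, 14, 16), (16, 18, -3), (-3, 18, 16), (16, 14, -5), (-5, 16, 13), (13, 10, -8), (-8, 22, 1), (1, 22, -8), (-8, 10, 13)
river cycle of g (length 10): (8, 22, -1), (-1, 22, 8), (8, 10, -13), (-13, 16, 5), (5, 14, -16), (-16, 18, 3), (3, 18, -16), (-16, 14, 5), (5, 16, -13), (-13, 10, 8)
cycles differ ⇒ inequivalent

no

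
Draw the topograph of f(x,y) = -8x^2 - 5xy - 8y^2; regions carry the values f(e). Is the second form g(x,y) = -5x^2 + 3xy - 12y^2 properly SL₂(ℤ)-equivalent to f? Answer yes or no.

D₁ = -231, D₂ = -231
f is negative-definite; reduce −f:
−f: reduced (well bottom): (8,5,8) with a≤c, −a<b≤a
flip sign back: reduced form of f is (-8,-5,-8)
g is negative-definite; reduce −g:
−g: reduced (well bottom): (5,-3,12) with a≤c, −a<b≤a
flip sign back: reduced form of g is (-5,3,-12)
reduced forms (-8, -5, -8) vs (-5, 3, -12) ⇒ inequivalent

no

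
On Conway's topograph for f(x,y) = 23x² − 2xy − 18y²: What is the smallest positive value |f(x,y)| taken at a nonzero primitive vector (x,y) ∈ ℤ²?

descent: ρ → (-18,38,3)  [lands on river]
river: ρ → (3,40,-5)
river: ρ → (-5,40,3)
river: ρ → (3,38,-18)
river: ρ → (-18,34,7)
river: ρ → (7,36,-13)
river: ρ → (-13,16,27)
river: ρ → (27,38,-2)
river: ρ → (-2,38,27)
river: ρ → (27,16,-13)
river: ρ → (-13,36,7)
river: ρ → (7,34,-18)
closes: descent 1, river 12
min |a| on river = 2

2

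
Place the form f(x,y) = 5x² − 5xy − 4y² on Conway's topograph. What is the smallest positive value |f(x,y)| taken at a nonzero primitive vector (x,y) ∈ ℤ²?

descent: ρ → (-4,5,5)  [lands on river]
river: ρ → (5,5,-4)
river: ρ → (-4,3,6)
river: ρ → (6,9,-1)
river: ρ → (-1,9,6)
river: ρ → (6,3,-4)
closes: descent 1, river 6
min |a| on river = 1

1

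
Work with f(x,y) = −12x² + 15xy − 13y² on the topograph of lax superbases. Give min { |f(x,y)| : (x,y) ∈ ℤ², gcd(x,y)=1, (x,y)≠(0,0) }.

translate: b→9 (≡-15 mod 24), so (12,-15,13)→(12,9,10)
flip: (12,9,10)→(10,-9,12)
reduced (well bottom): (10,-9,12) with a≤c, −a<b≤a
well minimum |f| = |-10| = 10 (negative-definite)

10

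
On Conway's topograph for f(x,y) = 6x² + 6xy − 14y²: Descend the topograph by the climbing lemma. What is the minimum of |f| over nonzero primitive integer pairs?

descent: ρ → (-14,-6,6)
descent: ρ → (6,18,-2)  [lands on river]
river: ρ → (-2,18,6)
closes: descent 2, river 2
min |a| on river = 2

2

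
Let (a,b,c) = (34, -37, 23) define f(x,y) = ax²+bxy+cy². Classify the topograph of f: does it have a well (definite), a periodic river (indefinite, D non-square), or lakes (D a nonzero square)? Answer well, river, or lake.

D = b²−4ac = (-37)² − 4·34·23 = -1759
D < 0 ⇒ definite ⇒ every region one sign ⇒ single well

well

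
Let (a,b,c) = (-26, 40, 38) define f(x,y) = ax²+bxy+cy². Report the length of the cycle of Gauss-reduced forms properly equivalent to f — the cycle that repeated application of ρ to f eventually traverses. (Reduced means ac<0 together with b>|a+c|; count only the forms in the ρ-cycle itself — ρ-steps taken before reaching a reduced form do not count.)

D = 5552, ⌊√D⌋ = 74
river: ρ → (38,36,-28)
river: ρ → (-28,20,46)
river: ρ → (46,72,-2)
river: ρ → (-2,72,46)
river: ρ → (46,20,-28)
river: ρ → (-28,36,38)
river: ρ → (38,40,-26)
river: ρ → (-26,64,14)
river: ρ → (14,48,-58)
river: ρ → (-58,68,4)
river: ρ → (4,68,-58)
river: ρ → (-58,48,14)
river: ρ → (14,64,-26)
river: ρ → (-26,40,38)
ρ-cycle length = 14 (tail of 0 descent steps not counted)

14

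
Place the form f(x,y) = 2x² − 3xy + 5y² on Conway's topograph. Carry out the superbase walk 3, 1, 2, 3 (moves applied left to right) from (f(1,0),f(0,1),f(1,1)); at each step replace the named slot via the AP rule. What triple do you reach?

start (2,5,4) = (f(1,0),f(0,1),f(1,1))
replace slot 3: 2·(2+5) − 4 = 10 → (2,5,10)
replace slot 1: 2·(5+10) − 2 = 28 → (28,5,10)
replace slot 2: 2·(28+10) − 5 = 71 → (28,71,10)
replace slot 3: 2·(28+71) − 10 = 188 → (28,71,188)

28,71,188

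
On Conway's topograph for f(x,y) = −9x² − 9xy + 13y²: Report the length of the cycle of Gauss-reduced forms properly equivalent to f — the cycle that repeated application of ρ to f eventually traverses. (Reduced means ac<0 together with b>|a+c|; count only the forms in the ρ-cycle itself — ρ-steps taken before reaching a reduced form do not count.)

D = 549, ⌊√D⌋ = 23
descent: ρ → (13,9,-9)  [lands on river]
river: ρ → (-9,9,13)
river: ρ → (13,17,-5)
river: ρ → (-5,23,1)
river: ρ → (1,23,-5)
river: ρ → (-5,17,13)
ρ-cycle length = 6 (tail of 1 descent step not counted)

6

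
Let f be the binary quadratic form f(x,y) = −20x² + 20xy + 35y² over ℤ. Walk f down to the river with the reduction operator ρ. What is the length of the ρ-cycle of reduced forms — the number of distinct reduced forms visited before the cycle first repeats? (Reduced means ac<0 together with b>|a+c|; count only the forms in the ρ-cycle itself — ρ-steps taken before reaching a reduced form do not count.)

D = 3200, ⌊√D⌋ = 56
river: ρ → (35,50,-5)
river: ρ → (-5,50,35)
river: ρ → (35,20,-20)
river: ρ → (-20,20,35)
ρ-cycle length = 4 (tail of 0 descent steps not counted)

4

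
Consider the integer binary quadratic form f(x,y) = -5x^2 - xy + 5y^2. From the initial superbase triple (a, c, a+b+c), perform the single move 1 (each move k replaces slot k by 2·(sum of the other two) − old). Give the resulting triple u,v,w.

start (-5,5,-1) = (f(1,0),f(0,1),f(1,1))
replace slot 1: 2·(5+(-1)) − (-5) = 13 → (13,5,-1)

13,5,-1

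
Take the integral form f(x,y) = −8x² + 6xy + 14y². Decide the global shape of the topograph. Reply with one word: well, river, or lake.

D = b²−4ac = 6² − 4·(-8)·14 = 484
D = 22² is a perfect square ⇒ form factors over ℤ ⇒ lakes

lake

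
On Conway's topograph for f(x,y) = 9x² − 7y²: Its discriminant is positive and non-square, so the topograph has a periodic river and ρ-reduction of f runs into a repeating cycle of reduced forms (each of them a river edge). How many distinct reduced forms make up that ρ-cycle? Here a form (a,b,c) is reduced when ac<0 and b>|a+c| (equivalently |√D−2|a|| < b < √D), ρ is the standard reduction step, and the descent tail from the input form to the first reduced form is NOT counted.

D = 252, ⌊√D⌋ = 15
descent: ρ → (-7,14,2)  [lands on river]
river: ρ → (2,14,-7)
ρ-cycle length = 2 (tail of 1 descent step not counted)

2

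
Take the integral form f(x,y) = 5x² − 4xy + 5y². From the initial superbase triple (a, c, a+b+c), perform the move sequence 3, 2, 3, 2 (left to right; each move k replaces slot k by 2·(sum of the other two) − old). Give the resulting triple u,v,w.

start (5,5,6) = (f(1,0),f(0,1),f(1,1))
replace slot 3: 2·(5+5) − 6 = 14 → (5,5,14)
replace slot 2: 2·(5+14) − 5 = 33 → (5,33,14)
replace slot 3: 2·(5+33) − 14 = 62 → (5,33,62)
replace slot 2: 2·(5+62) − 33 = 101 → (5,101,62)

5,101,62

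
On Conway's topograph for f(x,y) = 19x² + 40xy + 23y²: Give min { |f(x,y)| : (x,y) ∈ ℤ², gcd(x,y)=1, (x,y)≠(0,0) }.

translate: b→2 (≡40 mod 38), so (19,40,23)→(19,2,2)
flip: (19,2,2)→(2,-2,19)
translate: b→2 (≡-2 mod 4), so (2,-2,19)→(2,2,19)
reduced (well bottom): (2,2,19) with a≤c, −a<b≤a
well minimum = a = 2

2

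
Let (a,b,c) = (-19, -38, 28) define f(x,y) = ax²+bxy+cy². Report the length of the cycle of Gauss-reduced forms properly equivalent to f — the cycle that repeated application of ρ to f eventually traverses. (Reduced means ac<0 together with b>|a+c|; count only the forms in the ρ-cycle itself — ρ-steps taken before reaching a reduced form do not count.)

D = 3572, ⌊√D⌋ = 59
descent: ρ → (28,38,-19)  [lands on river]
river: ρ → (-19,38,28)
river: ρ → (28,18,-29)
river: ρ → (-29,40,17)
river: ρ → (17,28,-41)
river: ρ → (-41,54,4)
river: ρ → (4,58,-13)
river: ρ → (-13,46,28)
river: ρ → (28,10,-31)
river: ρ → (-31,52,7)
river: ρ → (7,46,-52)
river: ρ → (-52,58,1)
river: ρ → (1,58,-52)
river: ρ → (-52,46,7)
river: ρ → (7,52,-31)
river: ρ → (-31,10,28)
river: ρ → (28,46,-13)
river: ρ → (-13,58,4)
river: ρ → (4,54,-41)
river: ρ → (-41,28,17)
river: ρ → (17,40,-29)
river: ρ → (-29,18,28)
ρ-cycle length = 22 (tail of 1 descent step not counted)

22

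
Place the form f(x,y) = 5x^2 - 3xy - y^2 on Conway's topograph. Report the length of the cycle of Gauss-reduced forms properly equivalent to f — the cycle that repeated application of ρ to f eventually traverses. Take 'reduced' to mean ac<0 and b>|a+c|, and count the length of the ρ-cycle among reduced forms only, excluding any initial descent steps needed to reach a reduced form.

D = 29, ⌊√D⌋ = 5
descent: ρ → (-1,5,1)  [lands on river]
river: ρ → (1,5,-1)
ρ-cycle length = 2 (tail of 1 descent step not counted)

2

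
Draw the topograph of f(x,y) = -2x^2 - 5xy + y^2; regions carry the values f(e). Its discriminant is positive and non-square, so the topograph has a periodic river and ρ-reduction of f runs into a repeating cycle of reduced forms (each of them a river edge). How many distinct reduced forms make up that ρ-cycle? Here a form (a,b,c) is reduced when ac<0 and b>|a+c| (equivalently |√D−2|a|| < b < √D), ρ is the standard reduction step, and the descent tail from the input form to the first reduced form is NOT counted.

D = 33, ⌊√D⌋ = 5
descent: ρ → (1,5,-2)  [lands on river]
river: ρ → (-2,3,3)
river: ρ → (3,3,-2)
river: ρ → (-2,5,1)
ρ-cycle length = 4 (tail of 1 descent step not counted)

4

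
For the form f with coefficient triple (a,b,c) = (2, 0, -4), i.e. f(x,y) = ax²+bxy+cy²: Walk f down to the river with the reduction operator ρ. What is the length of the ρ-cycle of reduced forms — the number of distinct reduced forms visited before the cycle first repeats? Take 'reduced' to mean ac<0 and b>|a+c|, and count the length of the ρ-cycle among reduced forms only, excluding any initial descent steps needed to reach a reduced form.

D = 32, ⌊√D⌋ = 5
descent: ρ → (-4,0,2)
descent: ρ → (2,4,-2)  [lands on river]
river: ρ → (-2,4,2)
ρ-cycle length = 2 (tail of 2 descent steps not counted)

2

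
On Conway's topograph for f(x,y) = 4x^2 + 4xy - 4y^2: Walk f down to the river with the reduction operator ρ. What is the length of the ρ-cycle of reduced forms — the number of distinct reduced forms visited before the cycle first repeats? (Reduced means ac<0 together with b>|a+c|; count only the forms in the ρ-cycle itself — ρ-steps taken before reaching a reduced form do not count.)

D = 80, ⌊√D⌋ = 8
river: ρ → (-4,4,4)
river: ρ → (4,4,-4)
ρ-cycle length = 2 (tail of 0 descent steps not counted)

2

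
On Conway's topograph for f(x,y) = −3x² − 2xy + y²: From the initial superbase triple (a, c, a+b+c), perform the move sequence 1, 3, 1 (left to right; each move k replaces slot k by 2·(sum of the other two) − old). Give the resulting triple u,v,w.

start (-3,1,-4) = (f(1,0),f(0,1),f(1,1))
replace slot 1: 2·(1+(-4)) − (-3) = -3 → (-3,1,-4)
replace slot 3: 2·((-3)+1) − (-4) = 0 → (-3,1,0)
replace slot 1: 2·(1+0) − (-3) = 5 → (5,1,0)

5,1,0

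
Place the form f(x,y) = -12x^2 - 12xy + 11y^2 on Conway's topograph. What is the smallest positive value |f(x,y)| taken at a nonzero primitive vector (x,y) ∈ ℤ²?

descent: ρ → (11,12,-12)  [lands on river]
river: ρ → (-12,12,11)
river: ρ → (11,10,-13)
river: ρ → (-13,16,8)
river: ρ → (8,16,-13)
river: ρ → (-13,10,11)
closes: descent 1, river 6
min |a| on river = 8

8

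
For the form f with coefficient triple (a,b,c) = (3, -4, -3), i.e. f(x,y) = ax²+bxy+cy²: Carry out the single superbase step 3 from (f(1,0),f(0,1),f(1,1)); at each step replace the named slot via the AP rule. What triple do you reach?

start (3,-3,-4) = (f(1,0),f(0,1),f(1,1))
replace slot 3: 2·(3+(-3)) − (-4) = 4 → (3,-3,4)

3,-3,4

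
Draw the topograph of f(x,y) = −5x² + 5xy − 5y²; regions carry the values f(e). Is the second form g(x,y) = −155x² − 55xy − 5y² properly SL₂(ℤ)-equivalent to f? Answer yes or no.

D₁ = -75, D₂ = -75
f is negative-definite; reduce −f:
−f: translate: b→5 (≡-5 mod 10), so (5,-5,5)→(5,5,5)
−f: reduced (well bottom): (5,5,5) with a≤c, −a<b≤a
flip sign back: reduced form of f is (-5,-5,-5)
g is negative-definite; reduce −g:
−g: flip: (155,55,5)→(5,-55,155)
−g: translate: b→5 (≡-55 mod 10), so (5,-55,155)→(5,5,5)
−g: reduced (well bottom): (5,5,5) with a≤c, −a<b≤a
flip sign back: reduced form of g is (-5,-5,-5)
reduced forms (-5, -5, -5) vs (-5, -5, -5) ⇒ equivalent

yes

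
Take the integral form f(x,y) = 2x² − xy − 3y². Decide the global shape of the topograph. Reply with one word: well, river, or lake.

D = b²−4ac = (-1)² − 4·2·(-3) = 25
D = 5² is a perfect square ⇒ form factors over ℤ ⇒ lakes

lake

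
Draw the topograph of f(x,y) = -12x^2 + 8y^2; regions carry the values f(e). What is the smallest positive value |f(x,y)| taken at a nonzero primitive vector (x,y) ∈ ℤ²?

descent: ρ → (8,16,-4)  [lands on river]
river: ρ → (-4,16,8)
closes: descent 1, river 2
min |a| on river = 4

4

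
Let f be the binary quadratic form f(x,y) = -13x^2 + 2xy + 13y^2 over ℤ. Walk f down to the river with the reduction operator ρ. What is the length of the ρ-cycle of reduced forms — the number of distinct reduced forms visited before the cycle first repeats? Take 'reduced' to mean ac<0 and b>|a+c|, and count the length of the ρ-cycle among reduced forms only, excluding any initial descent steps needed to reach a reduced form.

D = 680, ⌊√D⌋ = 26
river: ρ → (13,24,-2)
river: ρ → (-2,24,13)
river: ρ → (13,2,-13)
river: ρ → (-13,24,2)
river: ρ → (2,24,-13)
river: ρ → (-13,2,13)
ρ-cycle length = 6 (tail of 0 descent steps not counted)

6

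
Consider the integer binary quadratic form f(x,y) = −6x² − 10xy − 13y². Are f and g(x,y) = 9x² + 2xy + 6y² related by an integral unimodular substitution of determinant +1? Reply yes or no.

D₁ = -212, D₂ = -212
f is negative-definite; reduce −f:
−f: translate: b→-2 (≡10 mod 12), so (6,10,13)→(6,-2,9)
−f: reduced (well bottom): (6,-2,9) with a≤c, −a<b≤a
flip sign back: reduced form of f is (-6,2,-9)
g: flip: (9,2,6)→(6,-2,9)
g: reduced (well bottom): (6,-2,9) with a≤c, −a<b≤a
reduced forms (-6, 2, -9) vs (6, -2, 9) ⇒ inequivalent

no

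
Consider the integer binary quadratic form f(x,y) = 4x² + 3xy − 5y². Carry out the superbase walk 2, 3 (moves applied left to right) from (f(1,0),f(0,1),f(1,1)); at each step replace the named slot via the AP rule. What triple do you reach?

start (4,-5,2) = (f(1,0),f(0,1),f(1,1))
replace slot 2: 2·(4+2) − (-5) = 17 → (4,17,2)
replace slot 3: 2·(4+17) − 2 = 40 → (4,17,40)

4,17,40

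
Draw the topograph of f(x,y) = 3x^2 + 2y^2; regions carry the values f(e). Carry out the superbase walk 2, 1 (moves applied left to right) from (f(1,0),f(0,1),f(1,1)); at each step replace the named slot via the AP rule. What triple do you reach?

start (3,2,5) = (f(1,0),f(0,1),f(1,1))
replace slot 2: 2·(3+5) − 2 = 14 → (3,14,5)
replace slot 1: 2·(14+5) − 3 = 35 → (35,14,5)

35,14,5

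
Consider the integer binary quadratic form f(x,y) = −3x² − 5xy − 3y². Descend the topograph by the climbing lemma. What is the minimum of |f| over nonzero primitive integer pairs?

translate: b→-1 (≡5 mod 6), so (3,5,3)→(3,-1,1)
flip: (3,-1,1)→(1,1,3)
reduced (well bottom): (1,1,3) with a≤c, −a<b≤a
well minimum |f| = |-1| = 1 (negative-definite)

1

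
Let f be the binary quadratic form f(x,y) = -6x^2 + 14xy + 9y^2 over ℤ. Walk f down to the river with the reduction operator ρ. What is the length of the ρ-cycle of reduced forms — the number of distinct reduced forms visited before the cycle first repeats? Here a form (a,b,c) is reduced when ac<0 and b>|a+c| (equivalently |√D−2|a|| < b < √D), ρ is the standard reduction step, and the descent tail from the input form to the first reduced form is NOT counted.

D = 412, ⌊√D⌋ = 20
river: ρ → (9,4,-11)
river: ρ → (-11,18,2)
river: ρ → (2,18,-11)
river: ρ → (-11,4,9)
river: ρ → (9,14,-6)
river: ρ → (-6,10,13)
river: ρ → (13,16,-3)
river: ρ → (-3,20,1)
river: ρ → (1,20,-3)
river: ρ → (-3,16,13)
river: ρ → (13,10,-6)
river: ρ → (-6,14,9)
ρ-cycle length = 12 (tail of 0 descent steps not counted)

12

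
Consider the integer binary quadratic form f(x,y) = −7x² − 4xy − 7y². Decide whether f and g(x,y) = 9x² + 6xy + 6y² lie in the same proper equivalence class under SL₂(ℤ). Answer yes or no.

D₁ = -180, D₂ = -180
f is negative-definite; reduce −f:
−f: reduced (well bottom): (7,4,7) with a≤c, −a<b≤a
flip sign back: reduced form of f is (-7,-4,-7)
g: flip: (9,6,6)→(6,-6,9)
g: translate: b→6 (≡-6 mod 12), so (6,-6,9)→(6,6,9)
g: reduced (well bottom): (6,6,9) with a≤c, −a<b≤a
reduced forms (-7, -4, -7) vs (6, 6, 9) ⇒ inequivalent

no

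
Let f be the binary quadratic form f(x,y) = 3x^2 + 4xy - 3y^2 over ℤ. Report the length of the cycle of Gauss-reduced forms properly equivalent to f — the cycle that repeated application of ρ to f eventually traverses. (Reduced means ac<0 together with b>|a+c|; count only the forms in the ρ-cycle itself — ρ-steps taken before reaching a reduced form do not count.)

D = 52, ⌊√D⌋ = 7
river: ρ → (-3,2,4)
river: ρ → (4,6,-1)
river: ρ → (-1,6,4)
river: ρ → (4,2,-3)
river: ρ → (-3,4,3)
river: ρ → (3,2,-4)
river: ρ → (-4,6,1)
river: ρ → (1,6,-4)
river: ρ → (-4,2,3)
river: ρ → (3,4,-3)
ρ-cycle length = 10 (tail of 0 descent steps not counted)

10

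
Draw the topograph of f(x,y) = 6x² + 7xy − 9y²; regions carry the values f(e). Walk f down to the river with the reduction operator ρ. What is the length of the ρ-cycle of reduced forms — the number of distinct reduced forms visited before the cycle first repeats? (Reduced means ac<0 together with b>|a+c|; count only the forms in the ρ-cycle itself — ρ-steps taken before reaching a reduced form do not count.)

D = 265, ⌊√D⌋ = 16
river: ρ → (-9,11,4)
river: ρ → (4,13,-6)
river: ρ → (-6,11,6)
river: ρ → (6,13,-4)
river: ρ → (-4,11,9)
river: ρ → (9,7,-6)
river: ρ → (-6,5,10)
river: ρ → (10,15,-1)
river: ρ → (-1,15,10)
river: ρ → (10,5,-6)
river: ρ → (-6,7,9)
river: ρ → (9,11,-4)
river: ρ → (-4,13,6)
river: ρ → (6,11,-6)
river: ρ → (-6,13,4)
river: ρ → (4,11,-9)
river: ρ → (-9,7,6)
river: ρ → (6,5,-10)
river: ρ → (-10,15,1)
river: ρ → (1,15,-10)
river: ρ → (-10,5,6)
river: ρ → (6,7,-9)
ρ-cycle length = 22 (tail of 0 descent steps not counted)

22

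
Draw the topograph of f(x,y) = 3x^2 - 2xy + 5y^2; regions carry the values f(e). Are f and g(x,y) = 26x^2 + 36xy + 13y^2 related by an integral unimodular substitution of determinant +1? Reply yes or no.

D₁ = -56, D₂ = -56
f: reduced (well bottom): (3,-2,5) with a≤c, −a<b≤a
g: translate: b→-16 (≡36 mod 52), so (26,36,13)→(26,-16,3)
g: flip: (26,-16,3)→(3,16,26)
g: translate: b→-2 (≡16 mod 6), so (3,16,26)→(3,-2,5)
g: reduced (well bottom): (3,-2,5) with a≤c, −a<b≤a
reduced forms (3, -2, 5) vs (3, -2, 5) ⇒ equivalent

yes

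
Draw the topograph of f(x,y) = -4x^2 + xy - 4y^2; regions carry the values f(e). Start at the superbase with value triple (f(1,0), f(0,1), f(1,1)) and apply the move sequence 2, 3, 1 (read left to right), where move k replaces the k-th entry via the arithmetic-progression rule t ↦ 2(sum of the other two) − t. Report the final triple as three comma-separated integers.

start (-4,-4,-7) = (f(1,0),f(0,1),f(1,1))
replace slot 2: 2·((-4)+(-7)) − (-4) = -18 → (-4,-18,-7)
replace slot 3: 2·((-4)+(-18)) − (-7) = -37 → (-4,-18,-37)
replace slot 1: 2·((-18)+(-37)) − (-4) = -106 → (-106,-18,-37)

-106,-18,-37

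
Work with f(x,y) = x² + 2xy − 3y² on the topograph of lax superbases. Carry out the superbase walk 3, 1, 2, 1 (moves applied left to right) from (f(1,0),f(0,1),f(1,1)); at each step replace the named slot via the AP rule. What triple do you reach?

start (1,-3,0) = (f(1,0),f(0,1),f(1,1))
replace slot 3: 2·(1+(-3)) − 0 = -4 → (1,-3,-4)
replace slot 1: 2·((-3)+(-4)) − 1 = -15 → (-15,-3,-4)
replace slot 2: 2·((-15)+(-4)) − (-3) = -35 → (-15,-35,-4)
replace slot 1: 2·((-35)+(-4)) − (-15) = -63 → (-63,-35,-4)

-63,-35,-4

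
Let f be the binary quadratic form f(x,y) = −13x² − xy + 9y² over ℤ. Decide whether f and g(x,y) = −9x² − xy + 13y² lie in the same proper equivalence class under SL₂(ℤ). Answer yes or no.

D₁ = 469, D₂ = 469
river cycle of f (length 4): (9, 19, -3), (-3, 17, 15), (15, 13, -5), (-5, 17, 9)
river cycle of g (length 4): (-9, 17, 5), (5, 13, -15), (-15, 17, 3), (3, 19, -9)
cycles differ ⇒ inequivalent

no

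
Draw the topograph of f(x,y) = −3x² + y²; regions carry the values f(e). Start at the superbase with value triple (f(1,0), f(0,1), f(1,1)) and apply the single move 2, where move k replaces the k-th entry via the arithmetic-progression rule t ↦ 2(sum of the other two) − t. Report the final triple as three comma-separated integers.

start (-3,1,-2) = (f(1,0),f(0,1),f(1,1))
replace slot 2: 2·((-3)+(-2)) − 1 = -11 → (-3,-11,-2)

-3,-11,-2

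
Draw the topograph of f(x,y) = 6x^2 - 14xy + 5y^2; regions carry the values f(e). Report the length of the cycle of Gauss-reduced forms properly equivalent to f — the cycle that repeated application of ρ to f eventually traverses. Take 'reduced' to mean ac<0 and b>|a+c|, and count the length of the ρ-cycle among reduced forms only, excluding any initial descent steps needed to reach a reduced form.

D = 76, ⌊√D⌋ = 8
descent: ρ → (5,4,-3)  [lands on river]
river: ρ → (-3,8,1)
river: ρ → (1,8,-3)
river: ρ → (-3,4,5)
river: ρ → (5,6,-2)
river: ρ → (-2,6,5)
ρ-cycle length = 6 (tail of 1 descent step not counted)

6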